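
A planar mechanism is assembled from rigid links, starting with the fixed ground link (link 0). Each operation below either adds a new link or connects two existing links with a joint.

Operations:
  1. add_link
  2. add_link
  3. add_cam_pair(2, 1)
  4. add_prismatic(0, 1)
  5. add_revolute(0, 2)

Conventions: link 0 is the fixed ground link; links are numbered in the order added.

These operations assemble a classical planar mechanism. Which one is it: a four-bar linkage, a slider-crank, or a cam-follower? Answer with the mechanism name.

links: 3 (incl. ground); joints: 1 revolute, 1 prismatic, 1 higher (cam) pair, forming one closed loop
3 links, revolute + prismatic + higher pair in one loop → cam-follower

cam-follower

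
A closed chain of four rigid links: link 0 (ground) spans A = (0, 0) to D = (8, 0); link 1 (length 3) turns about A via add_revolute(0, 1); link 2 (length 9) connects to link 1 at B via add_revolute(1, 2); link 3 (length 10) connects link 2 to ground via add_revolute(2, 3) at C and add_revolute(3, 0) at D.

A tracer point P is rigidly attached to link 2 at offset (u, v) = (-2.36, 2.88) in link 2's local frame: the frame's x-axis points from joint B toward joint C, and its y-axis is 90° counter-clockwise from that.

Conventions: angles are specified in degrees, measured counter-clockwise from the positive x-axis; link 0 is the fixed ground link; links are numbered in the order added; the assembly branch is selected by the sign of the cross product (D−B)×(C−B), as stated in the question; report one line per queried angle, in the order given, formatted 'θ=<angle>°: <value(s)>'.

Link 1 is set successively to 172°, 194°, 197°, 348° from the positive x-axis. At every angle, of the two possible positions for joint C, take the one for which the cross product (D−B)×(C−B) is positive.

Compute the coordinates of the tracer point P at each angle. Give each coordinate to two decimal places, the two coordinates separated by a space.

A=(0,0), D=(8.00,0)
θ=172°: B = A + 3.00·(cos172°, sin172°) = (-2.9708, 0.4175)
θ=172°: |BD| = 10.9787
θ=172°: circle(B,9.00) ∩ circle(D,10.00): a=4.6241, h=7.7213
θ=172°:   candidates: C₊=(1.9436,7.9574) cross=84.770; C₋=(1.3563,-7.4740) cross=-84.770
θ=172°:   branch + wants cross > 0 → take C=(1.9436,7.9574) (cross=84.770)
θ=172°: ex = (C−B)/|BC| = (0.5460,0.8378); ey = (-0.8378,0.5460)
θ=172°: P = B + -2.36·ex + 2.88·ey = (-6.6722,0.0130)
θ=194°: B = A + 3.00·(cos194°, sin194°) = (-2.9109, -0.7258)
θ=194°: |BD| = 10.9350
θ=194°: circle(B,9.00) ∩ circle(D,10.00): a=4.5987, h=7.7364
θ=194°:   candidates: C₊=(1.1642,7.2988) cross=84.597; C₋=(2.1912,-8.1399) cross=-84.597
θ=194°:   branch + wants cross > 0 → take C=(1.1642,7.2988) (cross=84.597)
θ=194°: ex = (C−B)/|BC| = (0.4528,0.8916); ey = (-0.8916,0.4528)
θ=194°: P = B + -2.36·ex + 2.88·ey = (-6.5473,-1.5259)
θ=197°: B = A + 3.00·(cos197°, sin197°) = (-2.8689, -0.8771)
θ=197°: |BD| = 10.9042
θ=197°: circle(B,9.00) ∩ circle(D,10.00): a=4.5809, h=7.7470
θ=197°:   candidates: C₊=(1.0740,7.2132) cross=84.475; C₋=(2.3203,-8.2305) cross=-84.475
θ=197°:   branch + wants cross > 0 → take C=(1.0740,7.2132) (cross=84.475)
θ=197°: ex = (C−B)/|BC| = (0.4381,0.8989); ey = (-0.8989,0.4381)
θ=197°: P = B + -2.36·ex + 2.88·ey = (-6.4917,-1.7368)
θ=348°: B = A + 3.00·(cos348°, sin348°) = (2.9344, -0.6237)
θ=348°: |BD| = 5.1038
θ=348°: circle(B,9.00) ∩ circle(D,10.00): a=0.6906, h=8.9735
θ=348°:   candidates: C₊=(2.5232,8.3669) cross=45.799; C₋=(4.7165,-9.4455) cross=-45.799
θ=348°:   branch + wants cross > 0 → take C=(2.5232,8.3669) (cross=45.799)
θ=348°: ex = (C−B)/|BC| = (-0.0457,0.9990); ey = (-0.9990,-0.0457)
θ=348°: P = B + -2.36·ex + 2.88·ey = (0.1653,-3.1129)

θ=172°: -6.67 0.01
θ=194°: -6.55 -1.53
θ=197°: -6.49 -1.74
θ=348°: 0.17 -3.11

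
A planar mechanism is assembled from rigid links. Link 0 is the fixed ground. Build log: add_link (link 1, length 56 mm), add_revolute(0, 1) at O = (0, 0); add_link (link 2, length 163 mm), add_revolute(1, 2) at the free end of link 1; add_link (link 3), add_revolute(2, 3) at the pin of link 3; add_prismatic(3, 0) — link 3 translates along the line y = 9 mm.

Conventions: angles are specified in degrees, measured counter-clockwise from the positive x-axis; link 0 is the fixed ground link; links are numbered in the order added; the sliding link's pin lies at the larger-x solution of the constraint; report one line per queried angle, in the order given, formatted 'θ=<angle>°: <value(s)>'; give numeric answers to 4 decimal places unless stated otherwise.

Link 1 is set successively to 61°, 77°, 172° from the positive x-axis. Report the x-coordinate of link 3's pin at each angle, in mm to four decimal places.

geometry: r = 56 mm, L = 163 mm, e = 9 mm
θ=61°: crank pin P = (r cos θ, r sin θ) = (27.149339, 48.978704)
θ=61°: h = r sin θ − e = 48.978704 − 9 = 39.978704
θ=61°: x = r cos θ + √(L² − h²) = 27.149339 + 158.021211 = 185.170550
θ=77°: crank pin P = (r cos θ, r sin θ) = (12.597259, 54.564724)
θ=77°: h = r sin θ − e = 54.564724 − 9 = 45.564724
θ=77°: x = r cos θ + √(L² − h²) = 12.597259 + 156.501936 = 169.099195
θ=172°: crank pin P = (r cos θ, r sin θ) = (-55.455012, 7.793694)
θ=172°: h = r sin θ − e = 7.793694 − 9 = -1.206306
θ=172°: x = r cos θ + √(L² − h²) = -55.455012 + 162.995536 = 107.540524

θ=61°: 185.1706
θ=77°: 169.0992
θ=172°: 107.5405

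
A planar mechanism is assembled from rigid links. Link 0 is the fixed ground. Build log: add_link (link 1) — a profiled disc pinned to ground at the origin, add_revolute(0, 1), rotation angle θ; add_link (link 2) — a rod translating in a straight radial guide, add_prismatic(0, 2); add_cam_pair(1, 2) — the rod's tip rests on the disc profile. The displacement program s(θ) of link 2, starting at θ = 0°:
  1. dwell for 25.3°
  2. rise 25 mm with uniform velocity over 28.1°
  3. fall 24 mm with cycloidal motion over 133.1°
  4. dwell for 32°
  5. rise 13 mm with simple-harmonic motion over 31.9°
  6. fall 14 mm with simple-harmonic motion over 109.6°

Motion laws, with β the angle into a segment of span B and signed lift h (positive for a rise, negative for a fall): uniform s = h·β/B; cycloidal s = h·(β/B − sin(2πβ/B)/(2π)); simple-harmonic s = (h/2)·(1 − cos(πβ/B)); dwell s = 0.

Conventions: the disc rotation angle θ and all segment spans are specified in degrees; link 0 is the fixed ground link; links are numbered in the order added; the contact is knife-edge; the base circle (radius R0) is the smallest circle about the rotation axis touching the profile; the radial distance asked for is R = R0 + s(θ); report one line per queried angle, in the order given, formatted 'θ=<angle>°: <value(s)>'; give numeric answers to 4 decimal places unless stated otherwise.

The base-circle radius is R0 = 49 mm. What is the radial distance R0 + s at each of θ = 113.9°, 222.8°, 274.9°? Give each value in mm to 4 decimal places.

seg 1 [0°–25.3°] dwell: s stays 0.0000
seg 2 [25.3°–53.4°] uniform, h=25: full span → s += 25 → s = 25.0000
seg 3 [53.4°–186.5°] cycloidal, h=-24: θ=113.9° here. β=60.5, B=133.1. -24·(0.4545 − sin(2π·0.4545)/(2π)) = -9.8330 → s = 15.1670
seg 3 [53.4°–186.5°] cycloidal, h=-24: full span → s += -24 → s = 1.0000
seg 4 [186.5°–218.5°] dwell: s stays 1.0000
seg 5 [218.5°–250.4°] simple-harmonic, h=13: θ=222.8° here. β=4.3, B=31.9. 13/2·(1 − cos(π·0.1348)) = 0.5742 → s = 1.5742
seg 5 [218.5°–250.4°] simple-harmonic, h=13: full span → s += 13 → s = 14.0000
seg 6 [250.4°–360°] simple-harmonic, h=-14: θ=274.9° here. β=24.5, B=109.6. -14/2·(1 − cos(π·0.2235)) = -1.6564 → s = 12.3436
θ=113.9°: R = R0 + s = 49 + 15.1670 = 64.1670
θ=222.8°: R = R0 + s = 49 + 1.5742 = 50.5742
θ=274.9°: R = R0 + s = 49 + 12.3436 = 61.3436

θ=113.9°: 64.1670
θ=222.8°: 50.5742
θ=274.9°: 61.3436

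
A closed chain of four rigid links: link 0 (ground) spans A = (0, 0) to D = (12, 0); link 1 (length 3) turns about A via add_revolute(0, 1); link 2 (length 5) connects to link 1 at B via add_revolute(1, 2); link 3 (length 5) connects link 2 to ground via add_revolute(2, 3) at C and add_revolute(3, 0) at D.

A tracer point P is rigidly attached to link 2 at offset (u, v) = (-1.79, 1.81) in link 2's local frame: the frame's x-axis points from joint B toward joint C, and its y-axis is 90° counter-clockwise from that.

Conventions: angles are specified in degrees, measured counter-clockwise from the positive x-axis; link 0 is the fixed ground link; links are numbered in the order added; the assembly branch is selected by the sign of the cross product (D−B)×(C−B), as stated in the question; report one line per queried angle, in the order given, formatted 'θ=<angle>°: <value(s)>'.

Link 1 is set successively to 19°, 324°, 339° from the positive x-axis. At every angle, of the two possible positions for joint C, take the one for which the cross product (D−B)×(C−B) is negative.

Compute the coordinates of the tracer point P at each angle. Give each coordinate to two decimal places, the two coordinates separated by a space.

A=(0,0), D=(12.00,0)
θ=19°: B = A + 3.00·(cos19°, sin19°) = (2.8366, 0.9767)
θ=19°: |BD| = 9.2153
θ=19°: circle(B,5.00) ∩ circle(D,5.00): a=4.6077, h=1.9415
θ=19°:   candidates: C₊=(7.6240,2.4189) cross=17.891; C₋=(7.2125,-1.4422) cross=-17.891
θ=19°:   branch - wants cross < 0 → take C=(7.2125,-1.4422) (cross=-17.891)
θ=19°: ex = (C−B)/|BC| = (0.8752,-0.4838); ey = (0.4838,0.8752)
θ=19°: P = B + -1.79·ex + 1.81·ey = (2.1456,3.4268)
θ=324°: B = A + 3.00·(cos324°, sin324°) = (2.4271, -1.7634)
θ=324°: |BD| = 9.7340
θ=324°: circle(B,5.00) ∩ circle(D,5.00): a=4.8670, h=1.1456
θ=324°:   candidates: C₊=(7.0060,0.2449) cross=11.151; C₋=(7.4210,-2.0083) cross=-11.151
θ=324°:   branch - wants cross < 0 → take C=(7.4210,-2.0083) (cross=-11.151)
θ=324°: ex = (C−B)/|BC| = (0.9988,-0.0490); ey = (0.0490,0.9988)
θ=324°: P = B + -1.79·ex + 1.81·ey = (0.7279,0.1322)
θ=339°: B = A + 3.00·(cos339°, sin339°) = (2.8007, -1.0751)
θ=339°: |BD| = 9.2619
θ=339°: circle(B,5.00) ∩ circle(D,5.00): a=4.6309, h=1.8853
θ=339°:   candidates: C₊=(7.1815,1.3350) cross=17.462; C₋=(7.6192,-2.4101) cross=-17.462
θ=339°:   branch - wants cross < 0 → take C=(7.6192,-2.4101) (cross=-17.462)
θ=339°: ex = (C−B)/|BC| = (0.9637,-0.2670); ey = (0.2670,0.9637)
θ=339°: P = B + -1.79·ex + 1.81·ey = (1.5590,1.1471)

θ=19°: 2.15 3.43
θ=324°: 0.73 0.13
θ=339°: 1.56 1.15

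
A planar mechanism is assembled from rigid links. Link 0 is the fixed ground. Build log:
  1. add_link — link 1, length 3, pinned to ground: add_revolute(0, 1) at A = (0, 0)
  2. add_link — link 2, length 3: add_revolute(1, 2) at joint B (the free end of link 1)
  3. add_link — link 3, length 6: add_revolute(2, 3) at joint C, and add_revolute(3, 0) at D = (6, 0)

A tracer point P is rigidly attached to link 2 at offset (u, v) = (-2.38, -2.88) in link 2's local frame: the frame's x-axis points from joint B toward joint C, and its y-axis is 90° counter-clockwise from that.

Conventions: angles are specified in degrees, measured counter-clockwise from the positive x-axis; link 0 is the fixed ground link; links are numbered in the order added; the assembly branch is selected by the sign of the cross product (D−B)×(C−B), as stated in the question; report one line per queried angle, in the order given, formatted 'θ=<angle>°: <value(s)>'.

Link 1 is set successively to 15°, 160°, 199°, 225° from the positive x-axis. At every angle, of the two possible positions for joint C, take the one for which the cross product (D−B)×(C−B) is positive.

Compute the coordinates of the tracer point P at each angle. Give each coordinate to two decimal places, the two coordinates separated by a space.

A=(0,0), D=(6.00,0)
θ=15°: B = A + 3.00·(cos15°, sin15°) = (2.8978, 0.7765)
θ=15°: |BD| = 3.1979
θ=15°: circle(B,3.00) ∩ circle(D,6.00): a=-2.6225, h=1.4568
θ=15°:   candidates: C₊=(0.7074,2.8264) cross=4.659; C₋=(0.0000,0.0000) cross=-4.659
θ=15°:   branch + wants cross > 0 → take C=(0.7074,2.8264) (cross=4.659)
θ=15°: ex = (C−B)/|BC| = (-0.7301,0.6833); ey = (-0.6833,-0.7301)
θ=15°: P = B + -2.38·ex + -2.88·ey = (6.6034,1.2529)
θ=160°: B = A + 3.00·(cos160°, sin160°) = (-2.8191, 1.0261)
θ=160°: |BD| = 8.8786
θ=160°: circle(B,3.00) ∩ circle(D,6.00): a=2.9188, h=0.6934
θ=160°:   candidates: C₊=(0.1603,1.3775) cross=6.156; C₋=(0.0000,0.0000) cross=-6.156
θ=160°:   branch + wants cross > 0 → take C=(0.1603,1.3775) (cross=6.156)
θ=160°: ex = (C−B)/|BC| = (0.9931,0.1171); ey = (-0.1171,0.9931)
θ=160°: P = B + -2.38·ex + -2.88·ey = (-4.8453,-2.1129)
θ=199°: B = A + 3.00·(cos199°, sin199°) = (-2.8366, -0.9767)
θ=199°: |BD| = 8.8904
θ=199°: circle(B,3.00) ∩ circle(D,6.00): a=2.9267, h=0.6592
θ=199°:   candidates: C₊=(0.0000,-0.0000) cross=5.860; C₋=(0.1448,-1.3104) cross=-5.860
θ=199°:   branch + wants cross > 0 → take C=(0.0000,-0.0000) (cross=5.860)
θ=199°: ex = (C−B)/|BC| = (0.9455,0.3256); ey = (-0.3256,0.9455)
θ=199°: P = B + -2.38·ex + -2.88·ey = (-4.1493,-4.4747)
θ=225°: B = A + 3.00·(cos225°, sin225°) = (-2.1213, -2.1213)
θ=225°: |BD| = 8.3938
θ=225°: circle(B,3.00) ∩ circle(D,6.00): a=2.5886, h=1.5163
θ=225°:   candidates: C₊=(0.0000,-0.0000) cross=12.728; C₋=(0.7664,-2.9343) cross=-12.728
θ=225°:   branch + wants cross > 0 → take C=(0.0000,-0.0000) (cross=12.728)
θ=225°: ex = (C−B)/|BC| = (0.7071,0.7071); ey = (-0.7071,0.7071)
θ=225°: P = B + -2.38·ex + -2.88·ey = (-1.7678,-5.8407)

θ=15°: 6.60 1.25
θ=160°: -4.85 -2.11
θ=199°: -4.15 -4.47
θ=225°: -1.77 -5.84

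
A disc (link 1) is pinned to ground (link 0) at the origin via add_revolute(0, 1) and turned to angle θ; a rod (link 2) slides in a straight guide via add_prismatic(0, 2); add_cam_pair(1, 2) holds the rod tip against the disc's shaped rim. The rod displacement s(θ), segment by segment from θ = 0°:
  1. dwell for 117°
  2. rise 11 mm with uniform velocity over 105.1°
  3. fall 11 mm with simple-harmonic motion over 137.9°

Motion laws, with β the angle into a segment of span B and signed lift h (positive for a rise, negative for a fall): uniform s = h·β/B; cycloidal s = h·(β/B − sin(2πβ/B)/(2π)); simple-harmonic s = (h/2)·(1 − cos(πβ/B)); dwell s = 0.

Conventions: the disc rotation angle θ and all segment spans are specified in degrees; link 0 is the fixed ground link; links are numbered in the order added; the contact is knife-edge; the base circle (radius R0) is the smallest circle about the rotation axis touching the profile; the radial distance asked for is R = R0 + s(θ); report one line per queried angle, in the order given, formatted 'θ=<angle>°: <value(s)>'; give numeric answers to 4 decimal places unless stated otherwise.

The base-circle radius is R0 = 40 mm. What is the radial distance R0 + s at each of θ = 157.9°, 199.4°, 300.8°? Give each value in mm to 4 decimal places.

segment 1 (0° to 117°, dwell): s unchanged at 0.0000
θ = 157.9° falls in segment 2 (117° to 222.1°, uniform, h = 11): β = 157.9 − 117 = 40.9°, B = 105.1°; Δs = 11·40.9/105.1 = 4.2807; s = 0.0000 + 4.2807 = 4.2807
θ = 199.4° falls in segment 2 (117° to 222.1°, uniform, h = 11): β = 199.4 − 117 = 82.4°, B = 105.1°; Δs = 11·82.4/105.1 = 8.6242; s = 0.0000 + 8.6242 = 8.6242
segment 2 (117° to 222.1°, uniform, h = 11) is passed completely: s = 0.0000 + (11) = 11.0000
θ = 300.8° falls in segment 3 (222.1° to 360°, simple-harmonic, h = -11): β = 300.8 − 222.1 = 78.7°, B = 137.9°; Δs = -11/2·(1 − cos(π·0.5707)) = -6.7116; s = 11.0000 − 6.7116 = 4.2884
θ=157.9°: R = R0 + s = 40 + 4.2807 = 44.2807
θ=199.4°: R = R0 + s = 40 + 8.6242 = 48.6242
θ=300.8°: R = R0 + s = 40 + 4.2884 = 44.2884

θ=157.9°: 44.2807
θ=199.4°: 48.6242
θ=300.8°: 44.2884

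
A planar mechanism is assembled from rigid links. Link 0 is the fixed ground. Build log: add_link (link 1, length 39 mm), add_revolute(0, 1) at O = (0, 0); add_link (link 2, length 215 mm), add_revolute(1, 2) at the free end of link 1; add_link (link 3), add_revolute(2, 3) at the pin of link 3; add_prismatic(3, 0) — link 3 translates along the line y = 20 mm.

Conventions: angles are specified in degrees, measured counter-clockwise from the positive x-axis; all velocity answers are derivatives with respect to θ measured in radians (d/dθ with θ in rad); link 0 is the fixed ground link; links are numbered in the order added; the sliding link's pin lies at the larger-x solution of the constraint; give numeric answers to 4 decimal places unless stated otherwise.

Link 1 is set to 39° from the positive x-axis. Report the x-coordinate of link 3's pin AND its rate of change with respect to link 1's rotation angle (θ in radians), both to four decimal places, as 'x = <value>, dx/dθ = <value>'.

geometry: r = 39 mm, L = 215 mm, e = 20 mm
crank pin P = (r cos θ, r sin θ) = (30.308692, 24.543495)
h = r sin θ − e = 24.543495 − 20 = 4.543495
x = r cos θ + √(L² − h²) = 30.308692 + 214.951987 = 245.260679
dx/dθ = −r sin θ − h·r cos θ/√(L² − h²) (θ in radians; h = 4.543495) = -25.184138

x = 245.2607, dx/dθ = -25.1841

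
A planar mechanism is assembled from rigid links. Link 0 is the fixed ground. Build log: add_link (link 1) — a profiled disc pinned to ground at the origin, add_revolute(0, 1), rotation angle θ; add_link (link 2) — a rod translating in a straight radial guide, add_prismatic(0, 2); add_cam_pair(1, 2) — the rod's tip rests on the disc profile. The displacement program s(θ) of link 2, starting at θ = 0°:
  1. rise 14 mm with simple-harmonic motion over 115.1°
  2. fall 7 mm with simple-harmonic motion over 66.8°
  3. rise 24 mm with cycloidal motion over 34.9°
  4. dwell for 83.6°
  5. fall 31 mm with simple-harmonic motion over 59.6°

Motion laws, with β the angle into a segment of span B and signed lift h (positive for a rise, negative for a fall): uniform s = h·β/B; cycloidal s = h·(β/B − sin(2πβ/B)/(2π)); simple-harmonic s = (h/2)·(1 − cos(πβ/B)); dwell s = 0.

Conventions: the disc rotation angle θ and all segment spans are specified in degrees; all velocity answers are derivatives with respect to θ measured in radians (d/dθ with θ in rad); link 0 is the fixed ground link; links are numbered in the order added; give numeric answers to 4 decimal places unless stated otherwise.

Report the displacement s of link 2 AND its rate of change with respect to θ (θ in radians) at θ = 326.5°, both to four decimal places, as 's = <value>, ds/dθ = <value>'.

seg 1 [0°–115.1°] simple-harmonic, h=14: full span → s += 14 → s = 14.0000
seg 2 [115.1°–181.9°] simple-harmonic, h=-7: full span → s += -7 → s = 7.0000
seg 3 [181.9°–216.8°] cycloidal, h=24: full span → s += 24 → s = 31.0000
seg 4 [216.8°–300.4°] dwell: s stays 31.0000
seg 5 [300.4°–360°] simple-harmonic, h=-31: θ=326.5° here. β=26.1, B=59.6. -31/2·(1 − cos(π·0.4379)) = -12.4961 → s = 18.5039
velocity in seg [300.4°–360°] (simple-harmonic), θ in radians: β = 26.1° = 0.4555 rad, B = 59.6° = 1.0402 rad; ds/dθ = (πh/(2B)) sin(πβ/B) = (π·(-31)/(2·1.0402)) sin(π·0.4379) = -45.924594 mm/rad

s = 18.5039, ds/dθ = -45.9246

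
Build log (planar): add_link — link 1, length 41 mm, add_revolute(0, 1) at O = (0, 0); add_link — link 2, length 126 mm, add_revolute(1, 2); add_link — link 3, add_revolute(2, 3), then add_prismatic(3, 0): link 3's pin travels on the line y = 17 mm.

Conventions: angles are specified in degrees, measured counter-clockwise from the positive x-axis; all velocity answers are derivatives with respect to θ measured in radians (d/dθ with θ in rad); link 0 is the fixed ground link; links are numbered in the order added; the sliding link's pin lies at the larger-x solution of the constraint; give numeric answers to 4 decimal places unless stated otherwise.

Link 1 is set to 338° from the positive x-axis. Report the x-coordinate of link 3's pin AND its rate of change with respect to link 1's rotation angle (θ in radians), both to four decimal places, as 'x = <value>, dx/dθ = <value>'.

geometry: r = 41 mm, L = 126 mm, e = 17 mm
crank pin P = (r cos θ, r sin θ) = (38.014538, -15.358870)
h = r sin θ − e = -15.358870 − 17 = -32.358870
x = r cos θ + √(L² − h²) = 38.014538 + 121.773985 = 159.788523
dx/dθ = −r sin θ − h·r cos θ/√(L² − h²) (θ in radians; h = -32.358870) = 25.460433

x = 159.7885, dx/dθ = 25.4604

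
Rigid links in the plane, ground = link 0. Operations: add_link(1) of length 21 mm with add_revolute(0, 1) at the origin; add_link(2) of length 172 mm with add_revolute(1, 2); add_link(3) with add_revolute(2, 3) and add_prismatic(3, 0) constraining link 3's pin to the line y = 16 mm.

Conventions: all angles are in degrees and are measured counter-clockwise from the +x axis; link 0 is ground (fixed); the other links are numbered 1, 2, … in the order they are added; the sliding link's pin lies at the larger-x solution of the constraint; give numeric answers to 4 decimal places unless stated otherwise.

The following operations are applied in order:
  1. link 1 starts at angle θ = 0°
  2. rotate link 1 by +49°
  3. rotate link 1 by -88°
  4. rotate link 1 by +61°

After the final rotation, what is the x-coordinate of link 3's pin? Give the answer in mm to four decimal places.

geometry: r = 21 mm, L = 172 mm, e = 16 mm; θ starts at 0°
rotate link 1 by +49°: θ ← 0° +49° = 49°
rotate link 1 by -88°: θ ← 49° -88° = -39°
rotate link 1 by +61°: θ ← -39° +61° = 22°
crank pin P = (r cos θ, r sin θ) = (19.470861, 7.866738)
h = r sin θ − e = 7.866738 − 16 = -8.133262
x = r cos θ + √(L² − h²) = 19.470861 + 171.807596 = 191.278457

191.2785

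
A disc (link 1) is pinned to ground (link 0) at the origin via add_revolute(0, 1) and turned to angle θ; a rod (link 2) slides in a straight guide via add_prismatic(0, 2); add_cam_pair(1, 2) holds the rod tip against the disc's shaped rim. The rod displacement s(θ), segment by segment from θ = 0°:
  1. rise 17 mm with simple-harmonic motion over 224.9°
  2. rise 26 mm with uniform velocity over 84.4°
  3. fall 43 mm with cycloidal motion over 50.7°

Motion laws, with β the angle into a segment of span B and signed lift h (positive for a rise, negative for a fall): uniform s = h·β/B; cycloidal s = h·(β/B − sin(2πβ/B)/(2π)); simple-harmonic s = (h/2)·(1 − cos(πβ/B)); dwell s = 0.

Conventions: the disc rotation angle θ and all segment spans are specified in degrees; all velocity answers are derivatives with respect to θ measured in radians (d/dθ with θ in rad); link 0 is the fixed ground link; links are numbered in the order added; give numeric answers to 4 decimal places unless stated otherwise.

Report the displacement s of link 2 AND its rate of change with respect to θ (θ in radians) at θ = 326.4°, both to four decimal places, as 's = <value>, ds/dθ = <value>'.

segment 1 (0° to 224.9°, simple-harmonic, h = 17) is passed completely: s = 0.0000 + (17) = 17.0000
segment 2 (224.9° to 309.3°, uniform, h = 26) is passed completely: s = 17.0000 + (26) = 43.0000
θ = 326.4° falls in segment 3 (309.3° to 360°, cycloidal, h = -43): β = 326.4 − 309.3 = 17.1°, B = 50.7°; Δs = -43·(0.3373 − sin(2π·0.3373)/(2π)) = -8.6628; s = 43.0000 − 8.6628 = 34.3372
velocity in seg [309.3°–360°] (cycloidal), θ in radians: β = 17.1° = 0.2985 rad, B = 50.7° = 0.8849 rad; ds/dθ = (h/B)(1 − cos(2πβ/B)) = ((-43)/0.8849)(1 − cos(2π·0.3373)) = -73.926586 mm/rad

s = 34.3372, ds/dθ = -73.9266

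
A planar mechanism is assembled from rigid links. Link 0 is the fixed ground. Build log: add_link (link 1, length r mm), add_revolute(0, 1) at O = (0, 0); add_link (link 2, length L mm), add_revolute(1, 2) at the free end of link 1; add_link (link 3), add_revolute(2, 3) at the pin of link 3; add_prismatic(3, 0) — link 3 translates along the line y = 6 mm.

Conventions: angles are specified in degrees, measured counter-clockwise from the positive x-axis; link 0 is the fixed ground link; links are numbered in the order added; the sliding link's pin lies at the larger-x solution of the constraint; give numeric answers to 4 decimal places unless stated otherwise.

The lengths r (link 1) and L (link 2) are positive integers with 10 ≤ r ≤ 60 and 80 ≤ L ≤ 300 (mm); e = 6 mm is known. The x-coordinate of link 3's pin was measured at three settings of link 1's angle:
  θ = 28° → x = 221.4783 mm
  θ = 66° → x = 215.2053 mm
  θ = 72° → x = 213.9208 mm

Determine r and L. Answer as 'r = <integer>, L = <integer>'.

constraint per measurement: (x − r cos θ)² + (r sin θ − e)² = L²
subtracting the θ₁ and θ₂ equations cancels the r² and L² terms:
r = (x₁² − x₂²) / (2[(x₁cos θ₁ + e sin θ₁) − (x₂cos θ₂ + e sin θ₂)]) = 13.0001 → r = 13
L² = (x₁ − r cos θ₁)² + (r sin θ₁ − e)² = 44100.0028 → L = 210.0000 → L = 210
check at θ₃=72°: x = 213.9208 (printed 213.9208) ✓

r = 13, L = 210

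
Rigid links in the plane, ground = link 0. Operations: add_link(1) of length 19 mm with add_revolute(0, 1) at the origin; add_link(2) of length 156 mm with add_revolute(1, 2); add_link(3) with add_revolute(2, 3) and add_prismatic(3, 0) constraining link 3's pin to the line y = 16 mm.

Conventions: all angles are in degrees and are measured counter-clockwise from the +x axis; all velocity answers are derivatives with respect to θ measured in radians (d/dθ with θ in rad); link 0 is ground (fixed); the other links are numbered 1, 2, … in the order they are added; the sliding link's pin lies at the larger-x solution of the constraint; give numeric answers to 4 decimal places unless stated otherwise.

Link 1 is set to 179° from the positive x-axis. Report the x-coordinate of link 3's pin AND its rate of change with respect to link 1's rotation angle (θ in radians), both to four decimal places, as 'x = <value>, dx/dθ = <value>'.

geometry: r = 19 mm, L = 156 mm, e = 16 mm
crank pin P = (r cos θ, r sin θ) = (-18.997106, 0.331596)
h = r sin θ − e = 0.331596 − 16 = -15.668404
x = r cos θ + √(L² − h²) = -18.997106 + 155.211150 = 136.214044
dx/dθ = −r sin θ − h·r cos θ/√(L² − h²) (θ in radians; h = -15.668404) = -2.249334

x = 136.2140, dx/dθ = -2.2493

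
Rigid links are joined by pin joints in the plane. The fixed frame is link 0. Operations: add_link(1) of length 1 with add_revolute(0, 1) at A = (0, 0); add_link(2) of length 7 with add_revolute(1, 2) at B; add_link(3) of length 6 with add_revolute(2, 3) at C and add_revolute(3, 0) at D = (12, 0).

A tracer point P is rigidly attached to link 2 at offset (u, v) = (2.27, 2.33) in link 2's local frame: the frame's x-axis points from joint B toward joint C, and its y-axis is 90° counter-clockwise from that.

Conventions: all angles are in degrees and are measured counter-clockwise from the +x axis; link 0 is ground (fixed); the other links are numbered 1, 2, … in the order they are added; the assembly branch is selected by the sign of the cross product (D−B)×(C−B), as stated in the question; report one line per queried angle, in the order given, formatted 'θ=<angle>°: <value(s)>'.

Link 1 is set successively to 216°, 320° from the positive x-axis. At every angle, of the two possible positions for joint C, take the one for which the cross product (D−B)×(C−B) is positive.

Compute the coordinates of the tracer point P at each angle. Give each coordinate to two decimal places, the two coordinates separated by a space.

A=(0,0), D=(12.00,0)
θ=216°: B = A + 1.00·(cos216°, sin216°) = (-0.8090, -0.5878)
θ=216°: |BD| = 12.8225
θ=216°: circle(B,7.00) ∩ circle(D,6.00): a=6.9182, h=1.0672
θ=216°:   candidates: C₊=(6.0530,0.7954) cross=13.684; C₋=(6.1508,-1.3367) cross=-13.684
θ=216°:   branch + wants cross > 0 → take C=(6.0530,0.7954) (cross=13.684)
θ=216°: ex = (C−B)/|BC| = (0.9803,0.1976); ey = (-0.1976,0.9803)
θ=216°: P = B + 2.27·ex + 2.33·ey = (0.9558,2.1448)
θ=320°: B = A + 1.00·(cos320°, sin320°) = (0.7660, -0.6428)
θ=320°: |BD| = 11.2523
θ=320°: circle(B,7.00) ∩ circle(D,6.00): a=6.2038, h=3.2423
θ=320°:   candidates: C₊=(6.7745,2.9486) cross=36.484; C₋=(7.1450,-3.5254) cross=-36.484
θ=320°:   branch + wants cross > 0 → take C=(6.7745,2.9486) (cross=36.484)
θ=320°: ex = (C−B)/|BC| = (0.8584,0.5131); ey = (-0.5131,0.8584)
θ=320°: P = B + 2.27·ex + 2.33·ey = (1.5191,2.5218)

θ=216°: 0.96 2.14
θ=320°: 1.52 2.52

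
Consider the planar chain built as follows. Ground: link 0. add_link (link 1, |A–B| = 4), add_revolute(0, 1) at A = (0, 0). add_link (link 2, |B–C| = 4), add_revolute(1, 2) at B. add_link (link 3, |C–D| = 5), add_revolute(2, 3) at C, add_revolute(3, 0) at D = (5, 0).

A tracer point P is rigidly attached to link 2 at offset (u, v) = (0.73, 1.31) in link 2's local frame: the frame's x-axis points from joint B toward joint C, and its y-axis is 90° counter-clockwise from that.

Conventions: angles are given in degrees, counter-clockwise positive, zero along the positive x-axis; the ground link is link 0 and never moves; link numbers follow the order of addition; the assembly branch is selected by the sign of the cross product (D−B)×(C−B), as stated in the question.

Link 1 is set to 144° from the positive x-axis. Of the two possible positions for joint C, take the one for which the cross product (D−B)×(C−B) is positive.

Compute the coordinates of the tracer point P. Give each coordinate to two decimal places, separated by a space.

A=(0,0), D=(5.00,0)
B = A + 4.00·(cos144°, sin144°) = (-3.2361, 2.3511)
|BD| = 8.5651
circle(B,4.00) ∩ circle(D,5.00): a=3.7572, h=1.3725
  candidates: C₊=(0.7535,2.6396) cross=11.756; C₋=(0.0000,0.0000) cross=-11.756
  branch + wants cross > 0 → take C=(0.7535,2.6396) (cross=11.756)
ex = (C−B)/|BC| = (0.9974,0.0721); ey = (-0.0721,0.9974)
P = B + 0.73·ex + 1.31·ey = (-2.6024,3.7104)

-2.60 3.71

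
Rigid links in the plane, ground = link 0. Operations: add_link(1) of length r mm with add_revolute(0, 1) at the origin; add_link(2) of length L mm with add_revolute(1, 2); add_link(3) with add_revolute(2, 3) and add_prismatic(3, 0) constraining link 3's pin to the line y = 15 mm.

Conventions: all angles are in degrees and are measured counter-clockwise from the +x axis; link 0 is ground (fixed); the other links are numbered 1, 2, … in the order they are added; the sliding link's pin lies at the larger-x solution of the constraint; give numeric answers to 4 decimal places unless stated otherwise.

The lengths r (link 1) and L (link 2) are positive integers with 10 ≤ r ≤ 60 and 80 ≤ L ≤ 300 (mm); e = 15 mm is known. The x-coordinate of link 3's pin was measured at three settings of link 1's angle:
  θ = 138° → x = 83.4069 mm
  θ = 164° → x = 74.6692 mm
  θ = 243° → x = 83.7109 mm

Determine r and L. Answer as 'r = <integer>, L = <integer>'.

constraint per measurement: (x − r cos θ)² + (r sin θ − e)² = L²
subtracting the θ₁ and θ₂ equations cancels the r² and L² terms:
r = (x₁² − x₂²) / (2[(x₁cos θ₁ + e sin θ₁) − (x₂cos θ₂ + e sin θ₂)]) = 44.0002 → r = 44
L² = (x₁ − r cos θ₁)² + (r sin θ₁ − e)² = 13688.9983 → L = 117.0000 → L = 117
check at θ₃=243°: x = 83.7109 (printed 83.7109) ✓

r = 44, L = 117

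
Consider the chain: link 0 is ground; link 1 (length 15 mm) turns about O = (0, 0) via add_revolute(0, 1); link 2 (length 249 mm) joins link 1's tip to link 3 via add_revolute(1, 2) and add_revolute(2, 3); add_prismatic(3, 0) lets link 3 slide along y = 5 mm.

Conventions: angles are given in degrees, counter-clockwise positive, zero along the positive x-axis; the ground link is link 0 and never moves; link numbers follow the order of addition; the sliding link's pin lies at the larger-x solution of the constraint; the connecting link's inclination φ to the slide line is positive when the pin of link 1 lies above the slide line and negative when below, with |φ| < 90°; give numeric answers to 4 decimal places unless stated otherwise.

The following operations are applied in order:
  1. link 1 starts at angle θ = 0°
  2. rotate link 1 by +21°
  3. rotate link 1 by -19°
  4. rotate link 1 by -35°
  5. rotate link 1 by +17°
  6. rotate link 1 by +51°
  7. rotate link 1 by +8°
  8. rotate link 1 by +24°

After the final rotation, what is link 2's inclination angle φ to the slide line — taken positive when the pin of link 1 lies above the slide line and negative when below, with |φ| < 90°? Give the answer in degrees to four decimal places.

geometry: r = 15 mm, L = 249 mm, e = 5 mm; θ starts at 0°
rotate link 1 by +21°: θ ← 0° +21° = 21°
rotate link 1 by -19°: θ ← 21° -19° = 2°
rotate link 1 by -35°: θ ← 2° -35° = -33°
rotate link 1 by +17°: θ ← -33° +17° = -16°
rotate link 1 by +51°: θ ← -16° +51° = 35°
rotate link 1 by +8°: θ ← 35° +8° = 43°
rotate link 1 by +24°: θ ← 43° +24° = 67°
h = r sin θ − e = 13.807573 − 5 = 8.807573
sin φ = h / L = 8.807573 / 249 = 0.03537178
φ = arcsin(0.03537178) = 2.027076°

2.0271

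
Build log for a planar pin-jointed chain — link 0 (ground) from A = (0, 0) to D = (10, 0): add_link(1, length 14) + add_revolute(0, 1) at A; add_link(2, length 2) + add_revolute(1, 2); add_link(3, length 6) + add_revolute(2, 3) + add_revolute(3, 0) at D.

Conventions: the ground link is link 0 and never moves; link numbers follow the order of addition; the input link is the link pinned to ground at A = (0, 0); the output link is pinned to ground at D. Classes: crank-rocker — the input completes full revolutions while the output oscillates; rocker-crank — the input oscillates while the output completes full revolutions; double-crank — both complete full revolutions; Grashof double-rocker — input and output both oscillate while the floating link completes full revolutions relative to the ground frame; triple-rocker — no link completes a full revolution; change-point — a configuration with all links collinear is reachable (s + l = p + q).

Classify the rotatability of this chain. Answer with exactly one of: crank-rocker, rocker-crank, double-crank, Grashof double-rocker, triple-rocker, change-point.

lengths: ground=10, input=14, coupler=2, output=6
sorted: s=2 (shortest), l=14 (longest), p+q=16
s + l = 16 vs p + q = 16
s + l = p + q → change-point (collinear configuration reachable)

change-point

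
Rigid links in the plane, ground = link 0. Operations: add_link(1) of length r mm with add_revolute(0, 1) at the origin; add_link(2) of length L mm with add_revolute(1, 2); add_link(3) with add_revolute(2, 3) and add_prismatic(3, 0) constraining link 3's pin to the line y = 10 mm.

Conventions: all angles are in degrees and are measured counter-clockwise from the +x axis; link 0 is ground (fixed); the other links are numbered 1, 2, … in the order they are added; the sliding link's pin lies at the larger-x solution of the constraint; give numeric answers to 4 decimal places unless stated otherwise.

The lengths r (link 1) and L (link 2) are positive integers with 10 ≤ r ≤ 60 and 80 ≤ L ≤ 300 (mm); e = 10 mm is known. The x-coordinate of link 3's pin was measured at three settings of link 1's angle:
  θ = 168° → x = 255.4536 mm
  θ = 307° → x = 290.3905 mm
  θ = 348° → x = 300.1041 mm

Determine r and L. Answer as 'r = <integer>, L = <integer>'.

constraint per measurement: (x − r cos θ)² + (r sin θ − e)² = L²
subtracting the θ₁ and θ₂ equations cancels the r² and L² terms:
r = (x₁² − x₂²) / (2[(x₁cos θ₁ + e sin θ₁) − (x₂cos θ₂ + e sin θ₂)]) = 23.0000 → r = 23
L² = (x₁ − r cos θ₁)² + (r sin θ₁ − e)² = 77283.9834 → L = 278.0000 → L = 278
check at θ₃=348°: x = 300.1041 (printed 300.1041) ✓

r = 23, L = 278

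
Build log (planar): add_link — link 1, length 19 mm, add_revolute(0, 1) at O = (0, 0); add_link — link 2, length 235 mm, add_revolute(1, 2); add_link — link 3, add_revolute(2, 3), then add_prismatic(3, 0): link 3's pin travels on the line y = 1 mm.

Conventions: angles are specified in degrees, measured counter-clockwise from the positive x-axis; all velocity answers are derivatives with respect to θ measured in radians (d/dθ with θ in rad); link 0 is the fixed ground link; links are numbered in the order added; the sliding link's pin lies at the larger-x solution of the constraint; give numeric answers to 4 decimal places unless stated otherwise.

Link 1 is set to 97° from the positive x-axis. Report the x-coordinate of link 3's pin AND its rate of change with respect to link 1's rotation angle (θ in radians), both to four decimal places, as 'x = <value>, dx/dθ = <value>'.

geometry: r = 19 mm, L = 235 mm, e = 1 mm
crank pin P = (r cos θ, r sin θ) = (-2.315518, 18.858377)
h = r sin θ − e = 18.858377 − 1 = 17.858377
x = r cos θ + √(L² − h²) = -2.315518 + 234.320461 = 232.004943
dx/dθ = −r sin θ − h·r cos θ/√(L² − h²) (θ in radians; h = 17.858377) = -18.681903

x = 232.0049, dx/dθ = -18.6819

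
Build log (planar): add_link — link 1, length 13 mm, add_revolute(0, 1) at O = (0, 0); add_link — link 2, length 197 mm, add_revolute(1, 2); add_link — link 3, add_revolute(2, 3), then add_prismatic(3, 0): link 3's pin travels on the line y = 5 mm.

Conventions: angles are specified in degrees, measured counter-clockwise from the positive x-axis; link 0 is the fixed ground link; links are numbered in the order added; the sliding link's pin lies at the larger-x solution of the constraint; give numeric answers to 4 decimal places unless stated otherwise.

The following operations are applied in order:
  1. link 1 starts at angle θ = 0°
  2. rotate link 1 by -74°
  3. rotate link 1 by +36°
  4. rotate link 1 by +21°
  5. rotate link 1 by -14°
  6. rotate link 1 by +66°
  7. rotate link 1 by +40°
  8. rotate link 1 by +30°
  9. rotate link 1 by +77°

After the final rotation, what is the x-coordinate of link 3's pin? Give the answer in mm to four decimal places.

geometry: r = 13 mm, L = 197 mm, e = 5 mm; θ starts at 0°
rotate link 1 by -74°: θ ← 0° -74° = -74°
rotate link 1 by +36°: θ ← -74° +36° = -38°
rotate link 1 by +21°: θ ← -38° +21° = -17°
rotate link 1 by -14°: θ ← -17° -14° = -31°
rotate link 1 by +66°: θ ← -31° +66° = 35°
rotate link 1 by +40°: θ ← 35° +40° = 75°
rotate link 1 by +30°: θ ← 75° +30° = 105°
rotate link 1 by +77°: θ ← 105° +77° = 182°
crank pin P = (r cos θ, r sin θ) = (-12.992081, -0.453693)
h = r sin θ − e = -0.453693 − 5 = -5.453693
x = r cos θ + √(L² − h²) = -12.992081 + 196.924496 = 183.932416

183.9324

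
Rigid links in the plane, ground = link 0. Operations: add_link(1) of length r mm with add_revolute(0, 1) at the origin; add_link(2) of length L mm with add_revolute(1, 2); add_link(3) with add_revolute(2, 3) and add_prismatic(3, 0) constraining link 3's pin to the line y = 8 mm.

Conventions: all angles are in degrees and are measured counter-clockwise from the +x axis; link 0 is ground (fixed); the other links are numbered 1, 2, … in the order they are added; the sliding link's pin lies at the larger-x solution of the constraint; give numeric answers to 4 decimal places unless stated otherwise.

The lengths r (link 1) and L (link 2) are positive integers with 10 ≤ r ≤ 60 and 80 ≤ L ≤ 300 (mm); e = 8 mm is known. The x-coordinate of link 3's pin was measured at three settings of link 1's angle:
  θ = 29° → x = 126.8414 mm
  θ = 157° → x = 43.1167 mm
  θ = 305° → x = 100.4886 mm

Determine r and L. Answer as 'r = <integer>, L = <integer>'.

constraint per measurement: (x − r cos θ)² + (r sin θ − e)² = L²
subtracting the θ₁ and θ₂ equations cancels the r² and L² terms:
r = (x₁² − x₂²) / (2[(x₁cos θ₁ + e sin θ₁) − (x₂cos θ₂ + e sin θ₂)]) = 47.0000 → r = 47
L² = (x₁ − r cos θ₁)² + (r sin θ₁ − e)² = 7568.9930 → L = 87.0000 → L = 87
check at θ₃=305°: x = 100.4886 (printed 100.4886) ✓

r = 47, L = 87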